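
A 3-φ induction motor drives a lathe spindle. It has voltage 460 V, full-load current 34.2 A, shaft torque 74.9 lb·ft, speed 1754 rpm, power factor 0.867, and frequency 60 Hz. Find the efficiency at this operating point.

79.0 %

τ = 74.9 lb·ft × 1.356 = 101.6 N·m
ω = 2π × 1754/60 = 183.7 rad/s; P_out = τω = 101.6 × 183.7 = 18664 W
P_in = √3·V_L·I_L·cosφ = 1.732 × 460 × 34.2 × 0.867 = 23624 W
η = P_out / P_in = 18664 / 23624 = 0.790 = 79.0%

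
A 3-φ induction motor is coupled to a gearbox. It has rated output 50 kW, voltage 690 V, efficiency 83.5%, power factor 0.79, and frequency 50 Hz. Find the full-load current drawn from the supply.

63.4 A

P_out = 50 kW = 50000 W
P_in = P_out / η = 50000 / 0.835 = 59880 W
I_L = P_in / (√3·V_L·cosφ) = 59880 / (1.732 × 690 × 0.79) = 63.4 A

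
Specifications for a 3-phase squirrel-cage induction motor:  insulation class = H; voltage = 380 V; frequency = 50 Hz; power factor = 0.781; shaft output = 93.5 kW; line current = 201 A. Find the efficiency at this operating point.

P_out = 93.5 kW = 93500 W
P_in = √3·V_L·I_L·cosφ = 1.732 × 380 × 201 × 0.781 = 103319 W
η = P_out / P_in = 93500 / 103319 = 0.905 = 90.5%

90.5 %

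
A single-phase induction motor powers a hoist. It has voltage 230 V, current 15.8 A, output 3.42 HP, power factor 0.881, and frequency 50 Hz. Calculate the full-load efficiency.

P_out = 3.42 × 746 = 2551 W
P_in = V·I·cosφ = 230 × 15.8 × 0.881 = 3202 W
η = P_out / P_in = 2551 / 3202 = 0.797 = 79.7%

79.7 %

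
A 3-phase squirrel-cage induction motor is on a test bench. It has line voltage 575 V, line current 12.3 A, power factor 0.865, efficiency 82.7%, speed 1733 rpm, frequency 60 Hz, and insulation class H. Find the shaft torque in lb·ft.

35.6 lb·ft

P_in = √3·V·I·cosφ = 1.732 × 575 × 12.3 × 0.865 = 10596 W
P_out = η·P_in = 0.827 × 10596 = 8763 W
n = 1733 rpm
ω = 2π×1733/60 = 181.5 rad/s
τ = P_out/ω = 8763/181.5 = 48.28 N·m
In lb·ft: 48.28/1.356 = 35.6 lb·ft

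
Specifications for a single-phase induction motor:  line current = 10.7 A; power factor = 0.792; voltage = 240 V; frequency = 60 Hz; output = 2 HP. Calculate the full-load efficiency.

P_out = 2 × 746 = 1492 W
P_in = V·I·cosφ = 240 × 10.7 × 0.792 = 2034 W
η = P_out / P_in = 1492 / 2034 = 0.734 = 73.4%

73.4 %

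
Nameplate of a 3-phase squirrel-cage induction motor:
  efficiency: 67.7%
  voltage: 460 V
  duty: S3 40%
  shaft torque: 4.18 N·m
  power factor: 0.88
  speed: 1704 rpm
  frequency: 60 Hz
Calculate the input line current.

ω = 2π×1704/60 = 178.4 rad/s; P_out = τω = 4.18 × 178.4 = 746 W
P_in = P_out / η = 746 / 0.677 = 1102 W
I_L = P_in / (√3·V_L·cosφ) = 1102 / (1.732 × 460 × 0.88) = 1.57 A

1.57 A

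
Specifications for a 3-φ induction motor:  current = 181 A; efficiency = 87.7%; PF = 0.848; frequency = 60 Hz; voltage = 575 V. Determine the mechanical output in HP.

180 HP

P_in = √3·V·I·cosφ = 1.732 × 575 × 181 × 0.848 = 152859 W
P_out = η·P_in = 0.877 × 152859 = 134057 W
= 134057/746 = 180 HP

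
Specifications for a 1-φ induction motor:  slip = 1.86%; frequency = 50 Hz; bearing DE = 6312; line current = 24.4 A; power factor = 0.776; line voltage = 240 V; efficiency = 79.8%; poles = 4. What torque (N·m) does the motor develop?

23.5 N·m

P_in = V·I·cosφ = 240 × 24.4 × 0.776 = 4544 W
P_out = η·P_in = 0.798 × 4544 = 3626 W
n_s = 120×50/4 = 1500 rpm; n = 1500×(1−0.0186) = 1472 rpm
ω = 2π×1472/60 = 154.1 rad/s
τ = P_out/ω = 3626/154.1 = 23.5 N·m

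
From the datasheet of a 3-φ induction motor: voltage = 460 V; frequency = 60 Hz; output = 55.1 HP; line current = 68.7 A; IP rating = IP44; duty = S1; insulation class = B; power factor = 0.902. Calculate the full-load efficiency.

83.3 %

P_out = 55.1 × 746 = 41105 W
P_in = √3·V_L·I_L·cosφ = 1.732 × 460 × 68.7 × 0.902 = 49371 W
η = P_out / P_in = 41105 / 49371 = 0.833 = 83.3%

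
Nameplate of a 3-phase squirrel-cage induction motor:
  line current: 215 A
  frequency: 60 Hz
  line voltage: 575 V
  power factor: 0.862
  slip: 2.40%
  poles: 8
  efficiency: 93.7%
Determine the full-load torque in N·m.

1880 N·m

P_in = √3·V·I·cosφ = 1.732 × 575 × 215 × 0.862 = 184570 W
P_out = η·P_in = 0.937 × 184570 = 172942 W
n_s = 120×60/8 = 900 rpm; n = 900×(1−0.024) = 878 rpm
ω = 2π×878/60 = 91.94 rad/s
τ = P_out/ω = 172942/91.94 = 1880 N·m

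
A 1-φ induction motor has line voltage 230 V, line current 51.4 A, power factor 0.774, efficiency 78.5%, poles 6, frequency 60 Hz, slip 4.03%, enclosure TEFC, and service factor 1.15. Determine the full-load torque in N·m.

59.6 N·m

P_in = V·I·cosφ = 230 × 51.4 × 0.774 = 9150 W
P_out = η·P_in = 0.785 × 9150 = 7183 W
n_s = 120×60/6 = 1200 rpm; n = 1200×(1−0.0403) = 1152 rpm
ω = 2π×1152/60 = 120.6 rad/s
τ = P_out/ω = 7183/120.6 = 59.6 N·m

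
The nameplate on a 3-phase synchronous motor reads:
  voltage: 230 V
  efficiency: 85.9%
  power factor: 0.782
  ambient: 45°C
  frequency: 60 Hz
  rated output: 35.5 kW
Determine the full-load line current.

133 A

P_out = 35.5 kW = 35500 W
P_in = P_out / η = 35500 / 0.859 = 41327 W
I_L = P_in / (√3·V_L·cosφ) = 41327 / (1.732 × 230 × 0.782) = 133 A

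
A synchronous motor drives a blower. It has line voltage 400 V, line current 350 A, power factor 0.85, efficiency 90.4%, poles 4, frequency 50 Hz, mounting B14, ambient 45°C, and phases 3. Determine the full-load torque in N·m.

1190 N·m

P_in = √3·V·I·cosφ = 1.732 × 400 × 350 × 0.85 = 206108 W
P_out = η·P_in = 0.904 × 206108 = 186322 W
n = n_s = 120×50/4 = 1500 rpm (synchronous)
ω = 2π×1500/60 = 157.1 rad/s
τ = P_out/ω = 186322/157.1 = 1190 N·m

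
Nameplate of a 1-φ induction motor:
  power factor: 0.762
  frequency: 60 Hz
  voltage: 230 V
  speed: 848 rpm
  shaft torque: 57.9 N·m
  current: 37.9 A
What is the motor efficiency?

ω = 2π × 848/60 = 88.8 rad/s; P_out = τω = 57.9 × 88.8 = 5142 W
P_in = V·I·cosφ = 230 × 37.9 × 0.762 = 6642 W
η = P_out / P_in = 5142 / 6642 = 0.774 = 77.4%

77.4 %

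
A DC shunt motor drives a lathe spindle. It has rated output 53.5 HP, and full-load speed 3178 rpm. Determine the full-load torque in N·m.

120 N·m

P_out = 53.5 × 746 = 39911 W
ω = 2π × 3178/60 = 332.8 rad/s
τ = P_out/ω = 39911/332.8 = 120 N·m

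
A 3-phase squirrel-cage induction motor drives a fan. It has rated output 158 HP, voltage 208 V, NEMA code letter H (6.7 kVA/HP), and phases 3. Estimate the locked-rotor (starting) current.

S_LR = 6.7 × 158 = 1058.6 kVA
I_LR = S_LR/(√3·V_L) = 1058600/(1.732×208) = 2940 A

2940 A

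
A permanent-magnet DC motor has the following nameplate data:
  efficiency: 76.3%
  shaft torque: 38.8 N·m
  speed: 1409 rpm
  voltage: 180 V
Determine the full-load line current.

41.7 A

ω = 2π×1409/60 = 147.6 rad/s; P_out = τω = 38.8 × 147.6 = 5727 W
P_in = P_out / η = 5727 / 0.763 = 7506 W
I = P_in / V = 7506 / 180 = 41.7 A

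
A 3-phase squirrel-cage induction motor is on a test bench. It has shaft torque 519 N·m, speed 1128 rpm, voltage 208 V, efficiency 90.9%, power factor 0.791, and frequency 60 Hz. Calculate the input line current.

237 A

ω = 2π×1128/60 = 118.1 rad/s; P_out = τω = 519 × 118.1 = 61294 W
P_in = P_out / η = 61294 / 0.909 = 67430 W
I_L = P_in / (√3·V_L·cosφ) = 67430 / (1.732 × 208 × 0.791) = 237 A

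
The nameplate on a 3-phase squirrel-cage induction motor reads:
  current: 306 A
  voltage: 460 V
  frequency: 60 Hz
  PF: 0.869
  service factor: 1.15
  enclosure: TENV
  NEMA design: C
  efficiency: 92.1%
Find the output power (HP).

262 HP

P_in = √3·V·I·cosφ = 1.732 × 460 × 306 × 0.869 = 211859 W
P_out = η·P_in = 0.921 × 211859 = 195122 W
= 195122/746 = 262 HP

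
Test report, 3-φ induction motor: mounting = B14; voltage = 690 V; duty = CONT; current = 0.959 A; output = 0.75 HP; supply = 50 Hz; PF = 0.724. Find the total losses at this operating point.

270 W

P_in = √3·V·I·cosφ = 1.732×690×0.959×0.724 = 830 W
P_out = 0.75×746 = 560 W
Losses = P_in − P_out = 830 − 560 = 270 W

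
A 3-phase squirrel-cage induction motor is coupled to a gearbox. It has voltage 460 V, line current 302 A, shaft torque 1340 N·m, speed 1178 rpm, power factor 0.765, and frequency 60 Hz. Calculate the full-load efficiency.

89.8 %

ω = 2π × 1178/60 = 123.4 rad/s; P_out = τω = 1340 × 123.4 = 165356 W
P_in = √3·V_L·I_L·cosφ = 1.732 × 460 × 302 × 0.765 = 184066 W
η = P_out / P_in = 165356 / 184066 = 0.898 = 89.8%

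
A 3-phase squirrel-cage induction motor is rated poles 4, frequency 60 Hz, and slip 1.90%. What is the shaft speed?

n_s = 120f/p = 120×60/4 = 1800 rpm
n = n_s(1 − s) = 1800 × (1 − 0.019) = 1766 rpm

1766 rpm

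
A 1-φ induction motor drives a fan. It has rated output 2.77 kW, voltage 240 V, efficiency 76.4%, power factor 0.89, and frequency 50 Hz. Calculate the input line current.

17 A

P_out = 2.77 kW = 2770 W
P_in = P_out / η = 2770 / 0.764 = 3626 W
I = P_in / (V·cosφ) = 3626 / (240 × 0.89) = 17 A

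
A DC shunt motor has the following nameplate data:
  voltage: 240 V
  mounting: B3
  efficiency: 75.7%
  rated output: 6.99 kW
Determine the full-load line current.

P_out = 6.99 kW = 6990 W
P_in = P_out / η = 6990 / 0.757 = 9234 W
I = P_in / V = 9234 / 240 = 38.5 A

38.5 A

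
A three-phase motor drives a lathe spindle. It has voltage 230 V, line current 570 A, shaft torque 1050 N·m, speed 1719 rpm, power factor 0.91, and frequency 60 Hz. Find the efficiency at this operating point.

ω = 2π × 1719/60 = 180 rad/s; P_out = τω = 1050 × 180 = 189000 W
P_in = √3·V_L·I_L·cosφ = 1.732 × 230 × 570 × 0.91 = 206629 W
η = P_out / P_in = 189000 / 206629 = 0.915 = 91.5%

91.5 %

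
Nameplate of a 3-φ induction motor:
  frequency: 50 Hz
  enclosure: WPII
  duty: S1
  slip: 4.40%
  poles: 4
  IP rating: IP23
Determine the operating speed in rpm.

1434 rpm

n_s = 120f/p = 120×50/4 = 1500 rpm
n = n_s(1 − s) = 1500 × (1 − 0.044) = 1434 rpm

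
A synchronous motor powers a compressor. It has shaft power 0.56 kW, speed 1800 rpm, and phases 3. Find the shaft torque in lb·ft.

ω = 2π × 1800/60 = 188.5 rad/s
τ = P/ω = 560/188.5 = 2.971 N·m
In lb·ft: 2.971/1.356 = 2.19 lb·ft

2.19 lb·ft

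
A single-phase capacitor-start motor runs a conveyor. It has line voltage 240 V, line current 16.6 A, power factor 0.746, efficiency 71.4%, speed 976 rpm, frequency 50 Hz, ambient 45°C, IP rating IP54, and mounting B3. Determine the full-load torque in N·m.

P_in = V·I·cosφ = 240 × 16.6 × 0.746 = 2972 W
P_out = η·P_in = 0.714 × 2972 = 2122 W
n = 976 rpm
ω = 2π×976/60 = 102.2 rad/s
τ = P_out/ω = 2122/102.2 = 20.8 N·m

20.8 N·m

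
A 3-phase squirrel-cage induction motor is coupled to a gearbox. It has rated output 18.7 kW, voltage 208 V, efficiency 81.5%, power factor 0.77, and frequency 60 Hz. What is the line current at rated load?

82.7 A

P_out = 18.7 kW = 18700 W
P_in = P_out / η = 18700 / 0.815 = 22945 W
I_L = P_in / (√3·V_L·cosφ) = 22945 / (1.732 × 208 × 0.77) = 82.7 A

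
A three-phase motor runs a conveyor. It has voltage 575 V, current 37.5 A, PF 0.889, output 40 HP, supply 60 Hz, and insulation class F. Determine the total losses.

3360 W

P_in = √3·V·I·cosφ = 1.732×575×37.5×0.889 = 33201 W
P_out = 40×746 = 29840 W
Losses = P_in − P_out = 33201 − 29840 = 3361 W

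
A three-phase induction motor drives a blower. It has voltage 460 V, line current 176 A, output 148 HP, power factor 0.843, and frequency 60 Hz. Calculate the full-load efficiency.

P_out = 148 × 746 = 110408 W
P_in = √3·V_L·I_L·cosφ = 1.732 × 460 × 176 × 0.843 = 118208 W
η = P_out / P_in = 110408 / 118208 = 0.934 = 93.4%

93.4 %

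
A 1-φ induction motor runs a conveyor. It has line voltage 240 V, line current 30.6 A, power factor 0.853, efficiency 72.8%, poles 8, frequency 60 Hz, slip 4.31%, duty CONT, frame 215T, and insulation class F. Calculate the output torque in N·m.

P_in = V·I·cosφ = 240 × 30.6 × 0.853 = 6264 W
P_out = η·P_in = 0.728 × 6264 = 4560 W
n_s = 120×60/8 = 900 rpm; n = 900×(1−0.0431) = 861 rpm
ω = 2π×861/60 = 90.16 rad/s
τ = P_out/ω = 4560/90.16 = 50.6 N·m

50.6 N·m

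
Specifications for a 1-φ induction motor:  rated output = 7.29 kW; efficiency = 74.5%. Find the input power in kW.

9.79 kW

P_out = 7290 W
P_in = P_out/η = 7290/0.745 = 9785 W = 9.79 kW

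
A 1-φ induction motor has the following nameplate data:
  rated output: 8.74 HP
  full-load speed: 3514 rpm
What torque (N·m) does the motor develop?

17.7 N·m

P_out = 8.74 × 746 = 6520 W
ω = 2π × 3514/60 = 368 rad/s
τ = P_out/ω = 6520/368 = 17.7 N·m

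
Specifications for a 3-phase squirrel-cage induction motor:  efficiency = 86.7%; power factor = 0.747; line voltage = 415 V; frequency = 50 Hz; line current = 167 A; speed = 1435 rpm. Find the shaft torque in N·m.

517 N·m

P_in = √3·V·I·cosφ = 1.732 × 415 × 167 × 0.747 = 89667 W
P_out = η·P_in = 0.867 × 89667 = 77741 W
n = 1435 rpm
ω = 2π×1435/60 = 150.3 rad/s
τ = P_out/ω = 77741/150.3 = 517 N·m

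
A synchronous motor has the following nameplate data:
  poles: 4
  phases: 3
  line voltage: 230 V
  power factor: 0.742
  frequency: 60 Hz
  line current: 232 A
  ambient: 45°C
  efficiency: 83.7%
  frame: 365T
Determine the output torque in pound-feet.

P_in = √3·V·I·cosφ = 1.732 × 230 × 232 × 0.742 = 68575 W
P_out = η·P_in = 0.837 × 68575 = 57397 W
n = n_s = 120×60/4 = 1800 rpm (synchronous)
ω = 2π×1800/60 = 188.5 rad/s
τ = P_out/ω = 57397/188.5 = 304.5 N·m
In lb·ft: 304.5/1.356 = 225 lb·ft

225 lb·ft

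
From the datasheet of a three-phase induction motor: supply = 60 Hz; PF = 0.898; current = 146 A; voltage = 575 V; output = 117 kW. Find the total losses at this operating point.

P_in = √3·V·I·cosφ = 1.732×575×146×0.898 = 130570 W
P_out = 117000 W
Losses = P_in − P_out = 130570 − 117000 = 13570 W

13.6 kW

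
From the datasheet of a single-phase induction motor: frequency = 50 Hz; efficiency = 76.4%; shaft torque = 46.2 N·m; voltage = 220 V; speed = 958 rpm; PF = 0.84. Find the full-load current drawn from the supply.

32.8 A

ω = 2π×958/60 = 100.3 rad/s; P_out = τω = 46.2 × 100.3 = 4634 W
P_in = P_out / η = 4634 / 0.764 = 6065 W
I = P_in / (V·cosφ) = 6065 / (220 × 0.84) = 32.8 A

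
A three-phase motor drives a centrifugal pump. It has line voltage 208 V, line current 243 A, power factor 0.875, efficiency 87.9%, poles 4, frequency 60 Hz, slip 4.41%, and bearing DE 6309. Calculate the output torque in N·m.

374 N·m

P_in = √3·V·I·cosφ = 1.732 × 208 × 243 × 0.875 = 76599 W
P_out = η·P_in = 0.879 × 76599 = 67331 W
n_s = 120×60/4 = 1800 rpm; n = 1800×(1−0.0441) = 1721 rpm
ω = 2π×1721/60 = 180.2 rad/s
τ = P_out/ω = 67331/180.2 = 374 N·m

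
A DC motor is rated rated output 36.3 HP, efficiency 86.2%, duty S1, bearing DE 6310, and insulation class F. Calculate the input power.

31.4 kW

P_out = 36.3 × 746 = 27080 W
P_in = P_out/η = 27080/0.862 = 31415 W = 31.4 kW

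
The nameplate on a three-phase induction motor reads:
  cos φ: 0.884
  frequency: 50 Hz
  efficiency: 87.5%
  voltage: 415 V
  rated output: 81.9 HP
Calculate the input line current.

P_out = 81.9 × 746 = 61097 W
P_in = P_out / η = 61097 / 0.875 = 69825 W
I_L = P_in / (√3·V_L·cosφ) = 69825 / (1.732 × 415 × 0.884) = 110 A

110 A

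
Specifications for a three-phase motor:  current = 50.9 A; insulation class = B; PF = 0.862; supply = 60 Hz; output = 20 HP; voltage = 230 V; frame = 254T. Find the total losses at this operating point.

P_in = √3·V·I·cosφ = 1.732×230×50.9×0.862 = 17478 W
P_out = 20×746 = 14920 W
Losses = P_in − P_out = 17478 − 14920 = 2558 W

2.56 kW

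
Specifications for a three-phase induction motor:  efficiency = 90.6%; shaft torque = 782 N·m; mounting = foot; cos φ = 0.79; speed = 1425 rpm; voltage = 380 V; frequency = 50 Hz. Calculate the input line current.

248 A

ω = 2π×1425/60 = 149.2 rad/s; P_out = τω = 782 × 149.2 = 116674 W
P_in = P_out / η = 116674 / 0.906 = 128779 W
I_L = P_in / (√3·V_L·cosφ) = 128779 / (1.732 × 380 × 0.79) = 248 A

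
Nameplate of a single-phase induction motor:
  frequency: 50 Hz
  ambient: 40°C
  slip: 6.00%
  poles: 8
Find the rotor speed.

n_s = 120f/p = 120×50/8 = 750 rpm
n = n_s(1 − s) = 750 × (1 − 0.06) = 705 rpm

705 rpm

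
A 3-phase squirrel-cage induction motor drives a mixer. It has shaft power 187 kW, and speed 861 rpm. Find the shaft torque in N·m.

2070 N·m

ω = 2π × 861/60 = 90.16 rad/s
τ = P/ω = 187000/90.16 = 2070 N·m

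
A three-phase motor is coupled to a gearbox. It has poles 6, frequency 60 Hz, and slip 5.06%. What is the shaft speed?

n_s = 120f/p = 120×60/6 = 1200 rpm
n = n_s(1 − s) = 1200 × (1 − 0.0506) = 1139 rpm

1139 rpm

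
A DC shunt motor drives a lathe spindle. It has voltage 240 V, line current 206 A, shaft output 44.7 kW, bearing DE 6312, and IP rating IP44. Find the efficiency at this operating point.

90.4 %

P_out = 44.7 kW = 44700 W
P_in = V·I = 240 × 206 = 49440 W
η = P_out / P_in = 44700 / 49440 = 0.904 = 90.4%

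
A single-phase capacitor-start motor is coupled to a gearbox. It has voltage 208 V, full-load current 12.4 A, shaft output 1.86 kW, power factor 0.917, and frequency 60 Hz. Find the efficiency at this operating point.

78.6 %

P_out = 1.86 kW = 1860 W
P_in = V·I·cosφ = 208 × 12.4 × 0.917 = 2365 W
η = P_out / P_in = 1860 / 2365 = 0.786 = 78.6%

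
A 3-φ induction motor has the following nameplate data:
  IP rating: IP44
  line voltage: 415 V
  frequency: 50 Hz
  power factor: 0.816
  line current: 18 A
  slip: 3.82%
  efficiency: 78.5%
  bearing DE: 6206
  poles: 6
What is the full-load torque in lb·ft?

P_in = √3·V·I·cosφ = 1.732 × 415 × 18 × 0.816 = 10557 W
P_out = η·P_in = 0.785 × 10557 = 8287 W
n_s = 120×50/6 = 1000 rpm; n = 1000×(1−0.0382) = 962 rpm
ω = 2π×962/60 = 100.7 rad/s
τ = P_out/ω = 8287/100.7 = 82.29 N·m
In lb·ft: 82.29/1.356 = 60.7 lb·ft

60.7 lb·ft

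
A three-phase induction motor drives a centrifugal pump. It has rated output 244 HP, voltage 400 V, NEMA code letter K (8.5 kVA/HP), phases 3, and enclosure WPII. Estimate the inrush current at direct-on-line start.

S_LR = 8.5 × 244 = 2074 kVA
I_LR = S_LR/(√3·V_L) = 2074000/(1.732×400) = 2990 A

2990 A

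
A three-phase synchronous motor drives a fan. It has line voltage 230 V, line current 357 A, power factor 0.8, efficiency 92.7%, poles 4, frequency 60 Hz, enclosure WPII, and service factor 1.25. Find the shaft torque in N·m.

560 N·m

P_in = √3·V·I·cosφ = 1.732 × 230 × 357 × 0.8 = 113772 W
P_out = η·P_in = 0.927 × 113772 = 105467 W
n = n_s = 120×60/4 = 1800 rpm (synchronous)
ω = 2π×1800/60 = 188.5 rad/s
τ = P_out/ω = 105467/188.5 = 560 N·m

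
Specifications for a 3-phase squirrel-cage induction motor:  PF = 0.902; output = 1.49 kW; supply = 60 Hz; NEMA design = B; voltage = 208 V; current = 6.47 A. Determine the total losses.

612 W

P_in = √3·V·I·cosφ = 1.732×208×6.47×0.902 = 2102 W
P_out = 1490 W
Losses = P_in − P_out = 2102 − 1490 = 612 W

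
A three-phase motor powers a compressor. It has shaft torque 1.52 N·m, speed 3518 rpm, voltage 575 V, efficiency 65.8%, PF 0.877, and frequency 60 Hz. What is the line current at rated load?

ω = 2π×3518/60 = 368.4 rad/s; P_out = τω = 1.52 × 368.4 = 560 W
P_in = P_out / η = 560 / 0.658 = 851 W
I_L = P_in / (√3·V_L·cosφ) = 851 / (1.732 × 575 × 0.877) = 0.974 A

0.974 A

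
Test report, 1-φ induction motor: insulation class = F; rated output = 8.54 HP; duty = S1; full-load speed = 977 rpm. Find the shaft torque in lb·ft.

45.9 lb·ft

P_out = 8.54 × 746 = 6371 W
ω = 2π × 977/60 = 102.3 rad/s
τ = P_out/ω = 6371/102.3 = 62.28 N·m
In lb·ft: 62.28/1.356 = 45.9 lb·ft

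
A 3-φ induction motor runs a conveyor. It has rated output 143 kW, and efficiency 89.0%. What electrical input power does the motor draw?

161 kW

P_out = 143000 W
P_in = P_out/η = 143000/0.89 = 160674 W = 161 kW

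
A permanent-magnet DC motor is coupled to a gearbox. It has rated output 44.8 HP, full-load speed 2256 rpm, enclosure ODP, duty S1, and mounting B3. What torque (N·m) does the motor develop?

P_out = 44.8 × 746 = 33421 W
ω = 2π × 2256/60 = 236.2 rad/s
τ = P_out/ω = 33421/236.2 = 141 N·m

141 N·m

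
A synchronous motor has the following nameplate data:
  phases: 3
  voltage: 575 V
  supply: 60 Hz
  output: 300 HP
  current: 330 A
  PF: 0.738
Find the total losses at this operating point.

18700 W

P_in = √3·V·I·cosφ = 1.732×575×330×0.738 = 242541 W
P_out = 300×746 = 223800 W
Losses = P_in − P_out = 242541 − 223800 = 18741 W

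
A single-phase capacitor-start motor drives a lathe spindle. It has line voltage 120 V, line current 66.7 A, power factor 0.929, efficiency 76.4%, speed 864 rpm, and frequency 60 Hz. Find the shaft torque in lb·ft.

46.3 lb·ft

P_in = V·I·cosφ = 120 × 66.7 × 0.929 = 7436 W
P_out = η·P_in = 0.764 × 7436 = 5681 W
n = 864 rpm
ω = 2π×864/60 = 90.48 rad/s
τ = P_out/ω = 5681/90.48 = 62.79 N·m
In lb·ft: 62.79/1.356 = 46.3 lb·ft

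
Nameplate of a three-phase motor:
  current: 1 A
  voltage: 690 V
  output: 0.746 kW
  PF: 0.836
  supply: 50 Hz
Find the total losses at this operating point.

253 W

P_in = √3·V·I·cosφ = 1.732×690×1×0.836 = 999 W
P_out = 746 W
Losses = P_in − P_out = 999 − 746 = 253 W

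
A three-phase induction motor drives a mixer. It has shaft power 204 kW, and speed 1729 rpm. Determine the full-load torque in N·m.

1130 N·m

ω = 2π × 1729/60 = 181.1 rad/s
τ = P/ω = 204000/181.1 = 1130 N·m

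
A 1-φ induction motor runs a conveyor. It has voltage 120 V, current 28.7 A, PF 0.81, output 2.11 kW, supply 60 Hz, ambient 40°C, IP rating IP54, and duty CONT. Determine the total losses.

P_in = V·I·cosφ = 120×28.7×0.81 = 2790 W
P_out = 2110 W
Losses = P_in − P_out = 2790 − 2110 = 680 W

680 W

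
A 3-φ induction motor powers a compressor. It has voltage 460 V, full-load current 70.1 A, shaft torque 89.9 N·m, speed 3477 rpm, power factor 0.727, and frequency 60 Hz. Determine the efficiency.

ω = 2π × 3477/60 = 364.1 rad/s; P_out = τω = 89.9 × 364.1 = 32733 W
P_in = √3·V_L·I_L·cosφ = 1.732 × 460 × 70.1 × 0.727 = 40603 W
η = P_out / P_in = 32733 / 40603 = 0.806 = 80.6%

80.6 %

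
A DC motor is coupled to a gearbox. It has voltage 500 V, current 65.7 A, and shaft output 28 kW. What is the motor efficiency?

85.2 %

P_out = 28 kW = 28000 W
P_in = V·I = 500 × 65.7 = 32850 W
η = P_out / P_in = 28000 / 32850 = 0.852 = 85.2%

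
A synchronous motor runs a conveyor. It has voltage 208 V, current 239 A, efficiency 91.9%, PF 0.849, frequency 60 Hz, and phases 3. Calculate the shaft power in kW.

67.2 kW

P_in = √3·V·I·cosφ = 1.732 × 208 × 239 × 0.849 = 73100 W
P_out = η·P_in = 0.919 × 73100 = 67179 W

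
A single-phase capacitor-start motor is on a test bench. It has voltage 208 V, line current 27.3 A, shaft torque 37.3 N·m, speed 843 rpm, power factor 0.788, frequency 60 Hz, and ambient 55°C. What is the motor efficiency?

73.6 %

ω = 2π × 843/60 = 88.28 rad/s; P_out = τω = 37.3 × 88.28 = 3293 W
P_in = V·I·cosφ = 208 × 27.3 × 0.788 = 4475 W
η = P_out / P_in = 3293 / 4475 = 0.736 = 73.6%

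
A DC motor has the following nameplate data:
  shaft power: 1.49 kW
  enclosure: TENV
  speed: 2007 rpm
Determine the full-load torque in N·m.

ω = 2π × 2007/60 = 210.2 rad/s
τ = P/ω = 1490/210.2 = 7.09 N·m

7.09 N·m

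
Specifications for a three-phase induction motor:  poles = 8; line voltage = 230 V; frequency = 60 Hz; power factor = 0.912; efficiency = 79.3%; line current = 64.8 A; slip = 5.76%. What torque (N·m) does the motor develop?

210 N·m

P_in = √3·V·I·cosφ = 1.732 × 230 × 64.8 × 0.912 = 23542 W
P_out = η·P_in = 0.793 × 23542 = 18669 W
n_s = 120×60/8 = 900 rpm; n = 900×(1−0.0576) = 848 rpm
ω = 2π×848/60 = 88.8 rad/s
τ = P_out/ω = 18669/88.8 = 210 N·m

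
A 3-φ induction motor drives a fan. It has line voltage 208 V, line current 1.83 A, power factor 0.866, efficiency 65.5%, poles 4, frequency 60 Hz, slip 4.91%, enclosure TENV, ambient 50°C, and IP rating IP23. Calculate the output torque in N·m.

2.09 N·m

P_in = √3·V·I·cosφ = 1.732 × 208 × 1.83 × 0.866 = 571 W
P_out = η·P_in = 0.655 × 571 = 374 W
n_s = 120×60/4 = 1800 rpm; n = 1800×(1−0.0491) = 1712 rpm
ω = 2π×1712/60 = 179.3 rad/s
τ = P_out/ω = 374/179.3 = 2.09 N·m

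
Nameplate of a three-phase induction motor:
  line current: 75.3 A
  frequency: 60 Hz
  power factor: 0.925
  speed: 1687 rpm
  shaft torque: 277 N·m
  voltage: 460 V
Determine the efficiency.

ω = 2π × 1687/60 = 176.7 rad/s; P_out = τω = 277 × 176.7 = 48946 W
P_in = √3·V_L·I_L·cosφ = 1.732 × 460 × 75.3 × 0.925 = 55494 W
η = P_out / P_in = 48946 / 55494 = 0.882 = 88.2%

88.2 %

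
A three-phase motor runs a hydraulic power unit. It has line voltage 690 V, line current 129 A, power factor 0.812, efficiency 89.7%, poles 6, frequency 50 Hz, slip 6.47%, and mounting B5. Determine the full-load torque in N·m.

P_in = √3·V·I·cosφ = 1.732 × 690 × 129 × 0.812 = 125182 W
P_out = η·P_in = 0.897 × 125182 = 112288 W
n_s = 120×50/6 = 1000 rpm; n = 1000×(1−0.0647) = 935 rpm
ω = 2π×935/60 = 97.91 rad/s
τ = P_out/ω = 112288/97.91 = 1150 N·m

1150 N·m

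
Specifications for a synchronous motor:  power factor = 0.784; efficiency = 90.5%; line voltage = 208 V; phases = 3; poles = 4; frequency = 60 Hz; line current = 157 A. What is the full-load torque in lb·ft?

157 lb·ft

P_in = √3·V·I·cosφ = 1.732 × 208 × 157 × 0.784 = 44343 W
P_out = η·P_in = 0.905 × 44343 = 40130 W
n = n_s = 120×60/4 = 1800 rpm (synchronous)
ω = 2π×1800/60 = 188.5 rad/s
τ = P_out/ω = 40130/188.5 = 212.9 N·m
In lb·ft: 212.9/1.356 = 157 lb·ft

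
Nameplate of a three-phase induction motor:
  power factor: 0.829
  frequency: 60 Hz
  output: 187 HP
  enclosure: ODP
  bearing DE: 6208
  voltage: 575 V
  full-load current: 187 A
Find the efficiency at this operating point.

P_out = 187 × 746 = 139502 W
P_in = √3·V_L·I_L·cosφ = 1.732 × 575 × 187 × 0.829 = 154387 W
η = P_out / P_in = 139502 / 154387 = 0.904 = 90.4%

90.4 %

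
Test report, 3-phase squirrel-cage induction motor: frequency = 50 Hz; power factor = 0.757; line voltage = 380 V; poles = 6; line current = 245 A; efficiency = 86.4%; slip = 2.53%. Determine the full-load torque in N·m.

P_in = √3·V·I·cosφ = 1.732 × 380 × 245 × 0.757 = 122066 W
P_out = η·P_in = 0.864 × 122066 = 105465 W
n_s = 120×50/6 = 1000 rpm; n = 1000×(1−0.0253) = 975 rpm
ω = 2π×975/60 = 102.1 rad/s
τ = P_out/ω = 105465/102.1 = 1030 N·m

1030 N·m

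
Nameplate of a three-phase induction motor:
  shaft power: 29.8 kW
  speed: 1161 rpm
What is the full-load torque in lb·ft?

181 lb·ft

ω = 2π × 1161/60 = 121.6 rad/s
τ = P/ω = 29800/121.6 = 245.1 N·m
In lb·ft: 245.1/1.356 = 181 lb·ft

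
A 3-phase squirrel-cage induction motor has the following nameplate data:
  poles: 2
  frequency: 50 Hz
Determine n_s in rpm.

n_s = 120f/p = 120×50/2 = 3000 rpm

3000 rpm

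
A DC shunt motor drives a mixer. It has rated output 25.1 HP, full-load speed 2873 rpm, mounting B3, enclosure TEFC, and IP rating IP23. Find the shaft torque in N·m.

62.2 N·m

P_out = 25.1 × 746 = 18725 W
ω = 2π × 2873/60 = 300.9 rad/s
τ = P_out/ω = 18725/300.9 = 62.2 N·m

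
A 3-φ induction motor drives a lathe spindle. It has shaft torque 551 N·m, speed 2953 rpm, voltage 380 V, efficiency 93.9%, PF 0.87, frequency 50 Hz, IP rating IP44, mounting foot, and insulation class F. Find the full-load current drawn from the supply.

ω = 2π×2953/60 = 309.2 rad/s; P_out = τω = 551 × 309.2 = 170369 W
P_in = P_out / η = 170369 / 0.939 = 181437 W
I_L = P_in / (√3·V_L·cosφ) = 181437 / (1.732 × 380 × 0.87) = 317 A

317 A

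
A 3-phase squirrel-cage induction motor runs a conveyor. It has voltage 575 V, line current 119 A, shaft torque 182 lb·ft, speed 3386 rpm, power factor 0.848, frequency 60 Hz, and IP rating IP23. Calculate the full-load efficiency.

τ = 182 lb·ft × 1.356 = 246.8 N·m
ω = 2π × 3386/60 = 354.6 rad/s; P_out = τω = 246.8 × 354.6 = 87515 W
P_in = √3·V_L·I_L·cosφ = 1.732 × 575 × 119 × 0.848 = 100498 W
η = P_out / P_in = 87515 / 100498 = 0.871 = 87.1%

87.1 %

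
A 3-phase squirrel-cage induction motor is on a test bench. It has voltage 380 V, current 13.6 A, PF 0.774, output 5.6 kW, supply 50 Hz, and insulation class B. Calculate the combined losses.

1330 W

P_in = √3·V·I·cosφ = 1.732×380×13.6×0.774 = 6928 W
P_out = 5600 W
Losses = P_in − P_out = 6928 − 5600 = 1328 W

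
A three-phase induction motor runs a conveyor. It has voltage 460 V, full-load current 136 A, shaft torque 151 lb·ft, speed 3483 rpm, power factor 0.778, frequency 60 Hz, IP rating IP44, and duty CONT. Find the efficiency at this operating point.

88.6 %

τ = 151 lb·ft × 1.356 = 204.8 N·m
ω = 2π × 3483/60 = 364.7 rad/s; P_out = τω = 204.8 × 364.7 = 74691 W
P_in = √3·V_L·I_L·cosφ = 1.732 × 460 × 136 × 0.778 = 84299 W
η = P_out / P_in = 74691 / 84299 = 0.886 = 88.6%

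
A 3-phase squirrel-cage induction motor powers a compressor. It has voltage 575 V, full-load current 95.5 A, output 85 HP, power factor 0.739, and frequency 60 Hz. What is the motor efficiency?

90.2 %

P_out = 85 × 746 = 63410 W
P_in = √3·V_L·I_L·cosφ = 1.732 × 575 × 95.5 × 0.739 = 70285 W
η = P_out / P_in = 63410 / 70285 = 0.902 = 90.2%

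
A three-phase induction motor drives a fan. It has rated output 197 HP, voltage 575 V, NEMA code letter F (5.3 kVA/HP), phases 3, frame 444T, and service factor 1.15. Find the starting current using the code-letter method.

1050 A

S_LR = 5.3 × 197 = 1044.1 kVA
I_LR = S_LR/(√3·V_L) = 1044100/(1.732×575) = 1050 A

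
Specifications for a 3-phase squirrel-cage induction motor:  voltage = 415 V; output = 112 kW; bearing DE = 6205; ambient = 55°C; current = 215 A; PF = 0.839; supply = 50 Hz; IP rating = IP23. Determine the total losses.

P_in = √3·V·I·cosφ = 1.732×415×215×0.839 = 129657 W
P_out = 112000 W
Losses = P_in − P_out = 129657 − 112000 = 17657 W

17700 W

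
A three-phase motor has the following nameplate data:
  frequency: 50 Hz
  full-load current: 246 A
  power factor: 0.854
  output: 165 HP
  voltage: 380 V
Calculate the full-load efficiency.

89.0 %

P_out = 165 × 746 = 123090 W
P_in = √3·V_L·I_L·cosφ = 1.732 × 380 × 246 × 0.854 = 138269 W
η = P_out / P_in = 123090 / 138269 = 0.890 = 89.0%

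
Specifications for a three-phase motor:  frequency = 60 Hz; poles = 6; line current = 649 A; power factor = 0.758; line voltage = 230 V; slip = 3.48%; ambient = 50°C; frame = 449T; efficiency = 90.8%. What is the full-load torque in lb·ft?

P_in = √3·V·I·cosφ = 1.732 × 230 × 649 × 0.758 = 195970 W
P_out = η·P_in = 0.908 × 195970 = 177941 W
n_s = 120×60/6 = 1200 rpm; n = 1200×(1−0.0348) = 1158 rpm
ω = 2π×1158/60 = 121.3 rad/s
τ = P_out/ω = 177941/121.3 = 1467 N·m
In lb·ft: 1467/1.356 = 1080 lb·ft

1080 lb·ft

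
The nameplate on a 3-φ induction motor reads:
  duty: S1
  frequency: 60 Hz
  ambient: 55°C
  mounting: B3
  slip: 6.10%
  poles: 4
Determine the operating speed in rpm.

1690 rpm

n_s = 120f/p = 120×60/4 = 1800 rpm
n = n_s(1 − s) = 1800 × (1 − 0.061) = 1690 rpm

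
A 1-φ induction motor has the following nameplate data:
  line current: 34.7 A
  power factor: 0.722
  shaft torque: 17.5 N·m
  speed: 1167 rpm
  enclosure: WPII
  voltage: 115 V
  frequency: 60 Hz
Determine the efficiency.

ω = 2π × 1167/60 = 122.2 rad/s; P_out = τω = 17.5 × 122.2 = 2139 W
P_in = V·I·cosφ = 115 × 34.7 × 0.722 = 2881 W
η = P_out / P_in = 2139 / 2881 = 0.742 = 74.2%

74.2 %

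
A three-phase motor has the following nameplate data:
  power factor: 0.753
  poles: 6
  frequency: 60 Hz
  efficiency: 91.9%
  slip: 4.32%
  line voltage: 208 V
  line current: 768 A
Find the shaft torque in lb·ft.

1170 lb·ft

P_in = √3·V·I·cosφ = 1.732 × 208 × 768 × 0.753 = 208337 W
P_out = η·P_in = 0.919 × 208337 = 191462 W
n_s = 120×60/6 = 1200 rpm; n = 1200×(1−0.0432) = 1148 rpm
ω = 2π×1148/60 = 120.2 rad/s
τ = P_out/ω = 191462/120.2 = 1593 N·m
In lb·ft: 1593/1.356 = 1170 lb·ft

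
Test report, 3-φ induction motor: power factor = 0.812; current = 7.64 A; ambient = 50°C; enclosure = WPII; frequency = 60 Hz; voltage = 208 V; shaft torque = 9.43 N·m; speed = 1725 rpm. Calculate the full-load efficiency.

ω = 2π × 1725/60 = 180.6 rad/s; P_out = τω = 9.43 × 180.6 = 1703 W
P_in = √3·V_L·I_L·cosφ = 1.732 × 208 × 7.64 × 0.812 = 2235 W
η = P_out / P_in = 1703 / 2235 = 0.762 = 76.2%

76.2 %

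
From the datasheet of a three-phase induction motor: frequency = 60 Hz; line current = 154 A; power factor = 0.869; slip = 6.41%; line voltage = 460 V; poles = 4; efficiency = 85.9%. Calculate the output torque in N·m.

P_in = √3·V·I·cosφ = 1.732 × 460 × 154 × 0.869 = 106622 W
P_out = η·P_in = 0.859 × 106622 = 91588 W
n_s = 120×60/4 = 1800 rpm; n = 1800×(1−0.0641) = 1685 rpm
ω = 2π×1685/60 = 176.5 rad/s
τ = P_out/ω = 91588/176.5 = 519 N·m

519 N·m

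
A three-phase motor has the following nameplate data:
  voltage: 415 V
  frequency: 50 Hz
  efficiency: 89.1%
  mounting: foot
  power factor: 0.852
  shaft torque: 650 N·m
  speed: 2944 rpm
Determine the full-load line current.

ω = 2π×2944/60 = 308.3 rad/s; P_out = τω = 650 × 308.3 = 200395 W
P_in = P_out / η = 200395 / 0.891 = 224910 W
I_L = P_in / (√3·V_L·cosφ) = 224910 / (1.732 × 415 × 0.852) = 367 A

367 A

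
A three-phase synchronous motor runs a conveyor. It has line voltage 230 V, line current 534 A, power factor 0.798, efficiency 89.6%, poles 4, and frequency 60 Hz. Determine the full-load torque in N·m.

807 N·m

P_in = √3·V·I·cosφ = 1.732 × 230 × 534 × 0.798 = 169754 W
P_out = η·P_in = 0.896 × 169754 = 152100 W
n = n_s = 120×60/4 = 1800 rpm (synchronous)
ω = 2π×1800/60 = 188.5 rad/s
τ = P_out/ω = 152100/188.5 = 807 N·m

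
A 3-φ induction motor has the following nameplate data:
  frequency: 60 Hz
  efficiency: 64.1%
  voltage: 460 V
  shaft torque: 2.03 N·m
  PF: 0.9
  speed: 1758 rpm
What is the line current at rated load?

ω = 2π×1758/60 = 184.1 rad/s; P_out = τω = 2.03 × 184.1 = 374 W
P_in = P_out / η = 374 / 0.641 = 583 W
I_L = P_in / (√3·V_L·cosφ) = 583 / (1.732 × 460 × 0.9) = 0.813 A

0.813 A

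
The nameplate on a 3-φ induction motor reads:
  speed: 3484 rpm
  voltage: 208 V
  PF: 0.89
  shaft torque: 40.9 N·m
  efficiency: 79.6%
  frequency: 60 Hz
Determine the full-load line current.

58.5 A

ω = 2π×3484/60 = 364.8 rad/s; P_out = τω = 40.9 × 364.8 = 14920 W
P_in = P_out / η = 14920 / 0.796 = 18744 W
I_L = P_in / (√3·V_L·cosφ) = 18744 / (1.732 × 208 × 0.89) = 58.5 A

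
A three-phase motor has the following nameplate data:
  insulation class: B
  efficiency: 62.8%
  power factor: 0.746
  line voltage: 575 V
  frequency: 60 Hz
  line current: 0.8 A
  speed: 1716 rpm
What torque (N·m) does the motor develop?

2.08 N·m

P_in = √3·V·I·cosφ = 1.732 × 575 × 0.8 × 0.746 = 594 W
P_out = η·P_in = 0.628 × 594 = 373 W
n = 1716 rpm
ω = 2π×1716/60 = 179.7 rad/s
τ = P_out/ω = 373/179.7 = 2.08 N·m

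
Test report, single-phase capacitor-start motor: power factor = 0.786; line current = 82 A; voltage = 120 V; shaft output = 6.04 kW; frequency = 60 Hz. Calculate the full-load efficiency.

78.1 %

P_out = 6.04 kW = 6040 W
P_in = V·I·cosφ = 120 × 82 × 0.786 = 7734 W
η = P_out / P_in = 6040 / 7734 = 0.781 = 78.1%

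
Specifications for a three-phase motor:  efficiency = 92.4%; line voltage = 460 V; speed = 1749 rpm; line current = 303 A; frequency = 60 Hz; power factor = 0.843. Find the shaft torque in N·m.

1030 N·m

P_in = √3·V·I·cosφ = 1.732 × 460 × 303 × 0.843 = 203505 W
P_out = η·P_in = 0.924 × 203505 = 188039 W
n = 1749 rpm
ω = 2π×1749/60 = 183.2 rad/s
τ = P_out/ω = 188039/183.2 = 1030 N·m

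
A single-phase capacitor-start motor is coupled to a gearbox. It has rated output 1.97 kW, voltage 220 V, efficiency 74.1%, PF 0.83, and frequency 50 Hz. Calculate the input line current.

14.6 A

P_out = 1.97 kW = 1970 W
P_in = P_out / η = 1970 / 0.741 = 2659 W
I = P_in / (V·cosφ) = 2659 / (220 × 0.83) = 14.6 A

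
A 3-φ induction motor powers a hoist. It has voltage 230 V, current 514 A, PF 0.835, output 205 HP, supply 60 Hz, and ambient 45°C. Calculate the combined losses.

18 kW

P_in = √3·V·I·cosφ = 1.732×230×514×0.835 = 170972 W
P_out = 205×746 = 152930 W
Losses = P_in − P_out = 170972 − 152930 = 18042 W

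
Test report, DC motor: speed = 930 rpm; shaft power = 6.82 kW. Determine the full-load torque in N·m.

70 N·m

ω = 2π × 930/60 = 97.39 rad/s
τ = P/ω = 6820/97.39 = 70 N·m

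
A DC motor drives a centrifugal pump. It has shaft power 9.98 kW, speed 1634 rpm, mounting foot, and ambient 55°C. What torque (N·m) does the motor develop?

ω = 2π × 1634/60 = 171.1 rad/s
τ = P/ω = 9980/171.1 = 58.3 N·m

58.3 N·m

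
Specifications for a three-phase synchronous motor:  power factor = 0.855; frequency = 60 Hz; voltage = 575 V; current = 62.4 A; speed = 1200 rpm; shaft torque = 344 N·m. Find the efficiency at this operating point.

ω = 2π × 1200/60 = 125.7 rad/s; P_out = τω = 344 × 125.7 = 43241 W
P_in = √3·V_L·I_L·cosφ = 1.732 × 575 × 62.4 × 0.855 = 53133 W
η = P_out / P_in = 43241 / 53133 = 0.814 = 81.4%

81.4 %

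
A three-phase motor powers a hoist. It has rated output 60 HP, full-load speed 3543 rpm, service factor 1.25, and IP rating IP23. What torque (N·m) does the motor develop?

121 N·m

P_out = 60 × 746 = 44760 W
ω = 2π × 3543/60 = 371 rad/s
τ = P_out/ω = 44760/371 = 121 N·m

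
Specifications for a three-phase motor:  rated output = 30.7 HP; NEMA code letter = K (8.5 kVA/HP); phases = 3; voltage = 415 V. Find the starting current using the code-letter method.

363 A

S_LR = 8.5 × 30.7 = 260.95 kVA
I_LR = S_LR/(√3·V_L) = 260950/(1.732×415) = 363 A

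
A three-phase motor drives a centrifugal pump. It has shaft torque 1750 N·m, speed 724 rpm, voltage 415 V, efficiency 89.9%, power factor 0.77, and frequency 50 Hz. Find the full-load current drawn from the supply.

ω = 2π×724/60 = 75.82 rad/s; P_out = τω = 1750 × 75.82 = 132685 W
P_in = P_out / η = 132685 / 0.899 = 147592 W
I_L = P_in / (√3·V_L·cosφ) = 147592 / (1.732 × 415 × 0.77) = 267 A

267 A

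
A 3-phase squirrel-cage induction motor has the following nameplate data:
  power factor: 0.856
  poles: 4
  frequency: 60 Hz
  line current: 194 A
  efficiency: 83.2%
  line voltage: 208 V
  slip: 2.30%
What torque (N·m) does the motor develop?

P_in = √3·V·I·cosφ = 1.732 × 208 × 194 × 0.856 = 59826 W
P_out = η·P_in = 0.832 × 59826 = 49775 W
n_s = 120×60/4 = 1800 rpm; n = 1800×(1−0.023) = 1759 rpm
ω = 2π×1759/60 = 184.2 rad/s
τ = P_out/ω = 49775/184.2 = 270 N·m

270 N·m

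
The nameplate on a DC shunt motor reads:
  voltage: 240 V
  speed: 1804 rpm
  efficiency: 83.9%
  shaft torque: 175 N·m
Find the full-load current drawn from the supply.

164 A

ω = 2π×1804/60 = 188.9 rad/s; P_out = τω = 175 × 188.9 = 33058 W
P_in = P_out / η = 33058 / 0.839 = 39402 W
I = P_in / V = 39402 / 240 = 164 A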